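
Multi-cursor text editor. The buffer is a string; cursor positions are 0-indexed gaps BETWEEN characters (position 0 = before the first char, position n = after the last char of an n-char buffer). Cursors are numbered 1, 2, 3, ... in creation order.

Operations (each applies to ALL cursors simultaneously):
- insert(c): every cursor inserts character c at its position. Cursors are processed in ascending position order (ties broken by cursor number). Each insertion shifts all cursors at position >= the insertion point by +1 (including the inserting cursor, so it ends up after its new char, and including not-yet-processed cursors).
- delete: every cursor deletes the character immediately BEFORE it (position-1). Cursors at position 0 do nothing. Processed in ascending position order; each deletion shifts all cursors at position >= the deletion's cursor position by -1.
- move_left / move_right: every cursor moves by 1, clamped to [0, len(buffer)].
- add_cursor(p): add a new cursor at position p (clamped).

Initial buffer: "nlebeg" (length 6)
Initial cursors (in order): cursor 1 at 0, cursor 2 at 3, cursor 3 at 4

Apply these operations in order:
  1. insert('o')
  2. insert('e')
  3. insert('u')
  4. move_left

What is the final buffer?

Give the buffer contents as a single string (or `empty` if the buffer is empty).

After op 1 (insert('o')): buffer="onleoboeg" (len 9), cursors c1@1 c2@5 c3@7, authorship 1...2.3..
After op 2 (insert('e')): buffer="oenleoeboeeg" (len 12), cursors c1@2 c2@7 c3@10, authorship 11...22.33..
After op 3 (insert('u')): buffer="oeunleoeuboeueg" (len 15), cursors c1@3 c2@9 c3@13, authorship 111...222.333..
After op 4 (move_left): buffer="oeunleoeuboeueg" (len 15), cursors c1@2 c2@8 c3@12, authorship 111...222.333..

Answer: oeunleoeuboeueg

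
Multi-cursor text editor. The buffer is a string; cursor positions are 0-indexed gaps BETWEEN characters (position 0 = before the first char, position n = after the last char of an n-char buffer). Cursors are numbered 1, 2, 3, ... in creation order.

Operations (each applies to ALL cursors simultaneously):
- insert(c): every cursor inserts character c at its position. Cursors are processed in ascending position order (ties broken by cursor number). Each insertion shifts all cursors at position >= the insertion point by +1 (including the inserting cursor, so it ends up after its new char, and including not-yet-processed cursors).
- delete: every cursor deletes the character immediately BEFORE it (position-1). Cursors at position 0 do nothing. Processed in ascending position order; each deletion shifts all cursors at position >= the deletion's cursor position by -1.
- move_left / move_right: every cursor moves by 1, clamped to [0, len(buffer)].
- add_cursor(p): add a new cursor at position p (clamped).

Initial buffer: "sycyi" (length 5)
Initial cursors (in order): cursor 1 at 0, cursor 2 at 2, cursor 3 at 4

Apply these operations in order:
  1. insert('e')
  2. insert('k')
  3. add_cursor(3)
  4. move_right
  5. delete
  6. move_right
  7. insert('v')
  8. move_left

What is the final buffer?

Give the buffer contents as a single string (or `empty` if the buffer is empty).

After op 1 (insert('e')): buffer="esyecyei" (len 8), cursors c1@1 c2@4 c3@7, authorship 1..2..3.
After op 2 (insert('k')): buffer="eksyekcyeki" (len 11), cursors c1@2 c2@6 c3@10, authorship 11..22..33.
After op 3 (add_cursor(3)): buffer="eksyekcyeki" (len 11), cursors c1@2 c4@3 c2@6 c3@10, authorship 11..22..33.
After op 4 (move_right): buffer="eksyekcyeki" (len 11), cursors c1@3 c4@4 c2@7 c3@11, authorship 11..22..33.
After op 5 (delete): buffer="ekekyek" (len 7), cursors c1@2 c4@2 c2@4 c3@7, authorship 1122.33
After op 6 (move_right): buffer="ekekyek" (len 7), cursors c1@3 c4@3 c2@5 c3@7, authorship 1122.33
After op 7 (insert('v')): buffer="ekevvkyvekv" (len 11), cursors c1@5 c4@5 c2@8 c3@11, authorship 112142.2333
After op 8 (move_left): buffer="ekevvkyvekv" (len 11), cursors c1@4 c4@4 c2@7 c3@10, authorship 112142.2333

Answer: ekevvkyvekv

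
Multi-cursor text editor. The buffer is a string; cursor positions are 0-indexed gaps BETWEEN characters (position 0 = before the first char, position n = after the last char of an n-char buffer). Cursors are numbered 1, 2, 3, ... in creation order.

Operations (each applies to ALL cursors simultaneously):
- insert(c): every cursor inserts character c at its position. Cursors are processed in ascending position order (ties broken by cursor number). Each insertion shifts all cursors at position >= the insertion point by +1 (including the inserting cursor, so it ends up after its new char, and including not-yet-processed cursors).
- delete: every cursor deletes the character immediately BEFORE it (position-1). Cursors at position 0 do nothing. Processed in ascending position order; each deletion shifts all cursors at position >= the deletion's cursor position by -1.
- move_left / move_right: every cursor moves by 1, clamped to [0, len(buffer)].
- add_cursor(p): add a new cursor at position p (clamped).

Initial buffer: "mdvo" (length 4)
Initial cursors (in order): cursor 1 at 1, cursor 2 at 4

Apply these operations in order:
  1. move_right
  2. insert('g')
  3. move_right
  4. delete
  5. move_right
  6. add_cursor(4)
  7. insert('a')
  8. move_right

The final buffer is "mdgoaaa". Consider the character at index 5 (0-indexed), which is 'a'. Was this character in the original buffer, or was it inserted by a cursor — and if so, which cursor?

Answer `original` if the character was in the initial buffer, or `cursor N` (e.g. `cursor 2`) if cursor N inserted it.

After op 1 (move_right): buffer="mdvo" (len 4), cursors c1@2 c2@4, authorship ....
After op 2 (insert('g')): buffer="mdgvog" (len 6), cursors c1@3 c2@6, authorship ..1..2
After op 3 (move_right): buffer="mdgvog" (len 6), cursors c1@4 c2@6, authorship ..1..2
After op 4 (delete): buffer="mdgo" (len 4), cursors c1@3 c2@4, authorship ..1.
After op 5 (move_right): buffer="mdgo" (len 4), cursors c1@4 c2@4, authorship ..1.
After op 6 (add_cursor(4)): buffer="mdgo" (len 4), cursors c1@4 c2@4 c3@4, authorship ..1.
After op 7 (insert('a')): buffer="mdgoaaa" (len 7), cursors c1@7 c2@7 c3@7, authorship ..1.123
After op 8 (move_right): buffer="mdgoaaa" (len 7), cursors c1@7 c2@7 c3@7, authorship ..1.123
Authorship (.=original, N=cursor N): . . 1 . 1 2 3
Index 5: author = 2

Answer: cursor 2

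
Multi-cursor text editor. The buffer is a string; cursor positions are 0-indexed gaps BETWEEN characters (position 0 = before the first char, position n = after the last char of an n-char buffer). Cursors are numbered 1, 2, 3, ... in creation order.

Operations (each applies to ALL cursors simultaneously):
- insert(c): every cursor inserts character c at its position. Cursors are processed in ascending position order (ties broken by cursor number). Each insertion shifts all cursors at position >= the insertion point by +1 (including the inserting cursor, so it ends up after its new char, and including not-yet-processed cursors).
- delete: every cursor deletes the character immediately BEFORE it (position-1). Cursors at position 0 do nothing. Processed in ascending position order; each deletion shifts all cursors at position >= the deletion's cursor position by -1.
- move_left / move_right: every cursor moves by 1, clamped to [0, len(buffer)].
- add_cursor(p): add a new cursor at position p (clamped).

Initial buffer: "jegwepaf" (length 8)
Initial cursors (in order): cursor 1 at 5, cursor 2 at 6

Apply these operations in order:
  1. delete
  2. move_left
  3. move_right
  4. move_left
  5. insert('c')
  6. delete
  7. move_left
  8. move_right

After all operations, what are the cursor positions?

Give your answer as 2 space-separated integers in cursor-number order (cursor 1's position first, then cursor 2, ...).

After op 1 (delete): buffer="jegwaf" (len 6), cursors c1@4 c2@4, authorship ......
After op 2 (move_left): buffer="jegwaf" (len 6), cursors c1@3 c2@3, authorship ......
After op 3 (move_right): buffer="jegwaf" (len 6), cursors c1@4 c2@4, authorship ......
After op 4 (move_left): buffer="jegwaf" (len 6), cursors c1@3 c2@3, authorship ......
After op 5 (insert('c')): buffer="jegccwaf" (len 8), cursors c1@5 c2@5, authorship ...12...
After op 6 (delete): buffer="jegwaf" (len 6), cursors c1@3 c2@3, authorship ......
After op 7 (move_left): buffer="jegwaf" (len 6), cursors c1@2 c2@2, authorship ......
After op 8 (move_right): buffer="jegwaf" (len 6), cursors c1@3 c2@3, authorship ......

Answer: 3 3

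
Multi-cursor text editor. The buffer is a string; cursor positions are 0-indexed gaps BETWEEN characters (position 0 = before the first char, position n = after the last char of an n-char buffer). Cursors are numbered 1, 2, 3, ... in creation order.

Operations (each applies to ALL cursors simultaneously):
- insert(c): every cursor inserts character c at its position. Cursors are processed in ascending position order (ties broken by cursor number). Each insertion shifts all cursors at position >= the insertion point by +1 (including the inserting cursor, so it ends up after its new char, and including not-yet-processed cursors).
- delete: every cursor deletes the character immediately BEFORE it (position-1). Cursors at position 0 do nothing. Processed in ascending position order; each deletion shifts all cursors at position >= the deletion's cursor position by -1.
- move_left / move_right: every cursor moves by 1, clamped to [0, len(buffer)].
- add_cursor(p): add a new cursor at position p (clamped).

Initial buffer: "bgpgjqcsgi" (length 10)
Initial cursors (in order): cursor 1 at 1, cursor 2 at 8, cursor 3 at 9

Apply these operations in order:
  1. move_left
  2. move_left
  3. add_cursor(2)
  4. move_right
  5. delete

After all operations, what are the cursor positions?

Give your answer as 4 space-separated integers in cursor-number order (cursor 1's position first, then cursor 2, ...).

After op 1 (move_left): buffer="bgpgjqcsgi" (len 10), cursors c1@0 c2@7 c3@8, authorship ..........
After op 2 (move_left): buffer="bgpgjqcsgi" (len 10), cursors c1@0 c2@6 c3@7, authorship ..........
After op 3 (add_cursor(2)): buffer="bgpgjqcsgi" (len 10), cursors c1@0 c4@2 c2@6 c3@7, authorship ..........
After op 4 (move_right): buffer="bgpgjqcsgi" (len 10), cursors c1@1 c4@3 c2@7 c3@8, authorship ..........
After op 5 (delete): buffer="ggjqgi" (len 6), cursors c1@0 c4@1 c2@4 c3@4, authorship ......

Answer: 0 4 4 1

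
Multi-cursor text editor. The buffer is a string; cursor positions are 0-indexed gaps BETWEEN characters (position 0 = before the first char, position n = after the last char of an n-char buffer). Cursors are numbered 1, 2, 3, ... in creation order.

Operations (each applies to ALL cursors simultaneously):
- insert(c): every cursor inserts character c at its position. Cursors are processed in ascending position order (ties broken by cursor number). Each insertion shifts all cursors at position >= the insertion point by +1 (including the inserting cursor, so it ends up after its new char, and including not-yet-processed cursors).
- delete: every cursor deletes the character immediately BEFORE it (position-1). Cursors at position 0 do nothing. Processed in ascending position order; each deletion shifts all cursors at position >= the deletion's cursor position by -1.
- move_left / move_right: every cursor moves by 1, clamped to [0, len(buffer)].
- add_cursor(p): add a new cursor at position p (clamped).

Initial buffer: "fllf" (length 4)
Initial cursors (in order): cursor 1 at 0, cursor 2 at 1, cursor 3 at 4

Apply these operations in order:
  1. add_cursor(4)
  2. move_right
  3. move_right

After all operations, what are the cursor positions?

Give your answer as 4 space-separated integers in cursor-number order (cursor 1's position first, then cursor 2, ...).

Answer: 2 3 4 4

Derivation:
After op 1 (add_cursor(4)): buffer="fllf" (len 4), cursors c1@0 c2@1 c3@4 c4@4, authorship ....
After op 2 (move_right): buffer="fllf" (len 4), cursors c1@1 c2@2 c3@4 c4@4, authorship ....
After op 3 (move_right): buffer="fllf" (len 4), cursors c1@2 c2@3 c3@4 c4@4, authorship ....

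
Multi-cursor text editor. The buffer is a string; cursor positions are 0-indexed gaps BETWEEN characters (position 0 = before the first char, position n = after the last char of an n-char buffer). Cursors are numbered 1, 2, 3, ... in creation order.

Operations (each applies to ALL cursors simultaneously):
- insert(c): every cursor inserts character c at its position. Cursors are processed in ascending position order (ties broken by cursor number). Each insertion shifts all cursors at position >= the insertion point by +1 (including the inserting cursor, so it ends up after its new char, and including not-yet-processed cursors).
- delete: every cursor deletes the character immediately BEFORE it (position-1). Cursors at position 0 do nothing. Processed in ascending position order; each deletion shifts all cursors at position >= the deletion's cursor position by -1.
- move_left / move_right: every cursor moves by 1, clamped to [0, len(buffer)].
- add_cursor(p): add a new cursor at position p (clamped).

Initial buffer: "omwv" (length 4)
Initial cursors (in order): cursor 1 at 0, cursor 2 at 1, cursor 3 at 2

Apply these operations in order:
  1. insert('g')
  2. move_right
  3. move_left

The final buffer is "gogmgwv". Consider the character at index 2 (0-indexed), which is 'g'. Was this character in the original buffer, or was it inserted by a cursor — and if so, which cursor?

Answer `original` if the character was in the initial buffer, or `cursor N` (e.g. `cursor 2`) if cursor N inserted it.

After op 1 (insert('g')): buffer="gogmgwv" (len 7), cursors c1@1 c2@3 c3@5, authorship 1.2.3..
After op 2 (move_right): buffer="gogmgwv" (len 7), cursors c1@2 c2@4 c3@6, authorship 1.2.3..
After op 3 (move_left): buffer="gogmgwv" (len 7), cursors c1@1 c2@3 c3@5, authorship 1.2.3..
Authorship (.=original, N=cursor N): 1 . 2 . 3 . .
Index 2: author = 2

Answer: cursor 2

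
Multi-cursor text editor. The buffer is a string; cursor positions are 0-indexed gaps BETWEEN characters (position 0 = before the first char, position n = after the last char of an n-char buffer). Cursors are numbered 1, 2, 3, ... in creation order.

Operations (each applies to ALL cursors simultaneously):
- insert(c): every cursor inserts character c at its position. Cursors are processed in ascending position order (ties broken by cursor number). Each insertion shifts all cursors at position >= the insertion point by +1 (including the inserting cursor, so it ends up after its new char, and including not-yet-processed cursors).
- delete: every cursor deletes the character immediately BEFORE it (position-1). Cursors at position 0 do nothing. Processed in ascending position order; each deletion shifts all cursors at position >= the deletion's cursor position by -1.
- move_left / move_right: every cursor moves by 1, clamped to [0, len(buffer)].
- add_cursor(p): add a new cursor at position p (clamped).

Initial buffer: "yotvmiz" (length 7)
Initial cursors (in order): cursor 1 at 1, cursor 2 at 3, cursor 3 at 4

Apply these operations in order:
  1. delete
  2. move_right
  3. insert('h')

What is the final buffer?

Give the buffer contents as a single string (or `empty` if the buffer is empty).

After op 1 (delete): buffer="omiz" (len 4), cursors c1@0 c2@1 c3@1, authorship ....
After op 2 (move_right): buffer="omiz" (len 4), cursors c1@1 c2@2 c3@2, authorship ....
After op 3 (insert('h')): buffer="ohmhhiz" (len 7), cursors c1@2 c2@5 c3@5, authorship .1.23..

Answer: ohmhhiz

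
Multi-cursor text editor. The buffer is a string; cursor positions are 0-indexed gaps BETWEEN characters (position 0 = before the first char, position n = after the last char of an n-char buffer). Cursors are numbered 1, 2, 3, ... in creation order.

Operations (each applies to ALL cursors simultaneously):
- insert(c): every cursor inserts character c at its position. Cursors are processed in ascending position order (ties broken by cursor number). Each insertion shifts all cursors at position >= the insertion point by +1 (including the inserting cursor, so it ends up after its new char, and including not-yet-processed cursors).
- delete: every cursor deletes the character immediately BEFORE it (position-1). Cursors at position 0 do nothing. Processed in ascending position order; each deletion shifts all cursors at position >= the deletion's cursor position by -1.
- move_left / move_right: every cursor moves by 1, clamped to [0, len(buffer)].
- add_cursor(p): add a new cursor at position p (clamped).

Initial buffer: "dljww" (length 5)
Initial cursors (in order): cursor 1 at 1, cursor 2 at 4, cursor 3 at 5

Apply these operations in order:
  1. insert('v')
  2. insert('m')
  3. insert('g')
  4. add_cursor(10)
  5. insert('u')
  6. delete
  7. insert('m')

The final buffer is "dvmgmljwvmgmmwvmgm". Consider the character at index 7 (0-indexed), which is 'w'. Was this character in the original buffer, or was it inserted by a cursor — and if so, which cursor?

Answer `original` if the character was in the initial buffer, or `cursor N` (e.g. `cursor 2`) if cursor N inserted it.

After op 1 (insert('v')): buffer="dvljwvwv" (len 8), cursors c1@2 c2@6 c3@8, authorship .1...2.3
After op 2 (insert('m')): buffer="dvmljwvmwvm" (len 11), cursors c1@3 c2@8 c3@11, authorship .11...22.33
After op 3 (insert('g')): buffer="dvmgljwvmgwvmg" (len 14), cursors c1@4 c2@10 c3@14, authorship .111...222.333
After op 4 (add_cursor(10)): buffer="dvmgljwvmgwvmg" (len 14), cursors c1@4 c2@10 c4@10 c3@14, authorship .111...222.333
After op 5 (insert('u')): buffer="dvmguljwvmguuwvmgu" (len 18), cursors c1@5 c2@13 c4@13 c3@18, authorship .1111...22224.3333
After op 6 (delete): buffer="dvmgljwvmgwvmg" (len 14), cursors c1@4 c2@10 c4@10 c3@14, authorship .111...222.333
After op 7 (insert('m')): buffer="dvmgmljwvmgmmwvmgm" (len 18), cursors c1@5 c2@13 c4@13 c3@18, authorship .1111...22224.3333
Authorship (.=original, N=cursor N): . 1 1 1 1 . . . 2 2 2 2 4 . 3 3 3 3
Index 7: author = original

Answer: original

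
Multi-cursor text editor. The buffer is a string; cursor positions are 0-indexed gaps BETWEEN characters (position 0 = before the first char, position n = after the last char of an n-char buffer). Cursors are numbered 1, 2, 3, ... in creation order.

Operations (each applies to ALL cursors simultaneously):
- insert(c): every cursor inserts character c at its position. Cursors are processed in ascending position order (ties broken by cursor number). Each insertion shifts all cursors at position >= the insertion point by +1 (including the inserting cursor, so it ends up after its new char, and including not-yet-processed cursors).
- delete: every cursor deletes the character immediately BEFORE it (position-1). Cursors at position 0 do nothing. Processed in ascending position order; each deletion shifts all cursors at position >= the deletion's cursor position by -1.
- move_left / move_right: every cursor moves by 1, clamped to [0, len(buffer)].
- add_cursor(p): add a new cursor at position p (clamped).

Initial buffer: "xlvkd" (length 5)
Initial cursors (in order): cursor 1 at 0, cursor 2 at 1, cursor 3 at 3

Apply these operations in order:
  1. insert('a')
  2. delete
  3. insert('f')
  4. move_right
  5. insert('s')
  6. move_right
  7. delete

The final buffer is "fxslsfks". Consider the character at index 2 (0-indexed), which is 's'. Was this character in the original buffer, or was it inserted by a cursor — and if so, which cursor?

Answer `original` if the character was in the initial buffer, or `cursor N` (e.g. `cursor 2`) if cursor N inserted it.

Answer: cursor 1

Derivation:
After op 1 (insert('a')): buffer="axalvakd" (len 8), cursors c1@1 c2@3 c3@6, authorship 1.2..3..
After op 2 (delete): buffer="xlvkd" (len 5), cursors c1@0 c2@1 c3@3, authorship .....
After op 3 (insert('f')): buffer="fxflvfkd" (len 8), cursors c1@1 c2@3 c3@6, authorship 1.2..3..
After op 4 (move_right): buffer="fxflvfkd" (len 8), cursors c1@2 c2@4 c3@7, authorship 1.2..3..
After op 5 (insert('s')): buffer="fxsflsvfksd" (len 11), cursors c1@3 c2@6 c3@10, authorship 1.12.2.3.3.
After op 6 (move_right): buffer="fxsflsvfksd" (len 11), cursors c1@4 c2@7 c3@11, authorship 1.12.2.3.3.
After op 7 (delete): buffer="fxslsfks" (len 8), cursors c1@3 c2@5 c3@8, authorship 1.1.23.3
Authorship (.=original, N=cursor N): 1 . 1 . 2 3 . 3
Index 2: author = 1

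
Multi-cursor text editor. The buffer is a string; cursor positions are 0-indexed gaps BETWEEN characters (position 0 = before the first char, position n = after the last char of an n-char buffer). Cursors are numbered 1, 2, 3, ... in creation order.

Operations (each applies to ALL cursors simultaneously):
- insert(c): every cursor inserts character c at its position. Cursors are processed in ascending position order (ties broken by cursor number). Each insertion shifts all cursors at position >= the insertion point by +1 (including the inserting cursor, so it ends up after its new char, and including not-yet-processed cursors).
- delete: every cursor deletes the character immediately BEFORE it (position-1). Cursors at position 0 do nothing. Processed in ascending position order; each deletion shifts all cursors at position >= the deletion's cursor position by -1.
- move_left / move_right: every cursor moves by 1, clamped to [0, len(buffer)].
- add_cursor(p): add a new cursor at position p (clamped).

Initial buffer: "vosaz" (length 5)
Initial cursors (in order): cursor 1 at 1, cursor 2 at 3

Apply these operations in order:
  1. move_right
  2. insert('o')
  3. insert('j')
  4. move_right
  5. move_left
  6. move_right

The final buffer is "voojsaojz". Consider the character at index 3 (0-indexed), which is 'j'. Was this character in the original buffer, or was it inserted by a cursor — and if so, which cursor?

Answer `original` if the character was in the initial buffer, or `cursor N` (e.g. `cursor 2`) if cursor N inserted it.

After op 1 (move_right): buffer="vosaz" (len 5), cursors c1@2 c2@4, authorship .....
After op 2 (insert('o')): buffer="voosaoz" (len 7), cursors c1@3 c2@6, authorship ..1..2.
After op 3 (insert('j')): buffer="voojsaojz" (len 9), cursors c1@4 c2@8, authorship ..11..22.
After op 4 (move_right): buffer="voojsaojz" (len 9), cursors c1@5 c2@9, authorship ..11..22.
After op 5 (move_left): buffer="voojsaojz" (len 9), cursors c1@4 c2@8, authorship ..11..22.
After op 6 (move_right): buffer="voojsaojz" (len 9), cursors c1@5 c2@9, authorship ..11..22.
Authorship (.=original, N=cursor N): . . 1 1 . . 2 2 .
Index 3: author = 1

Answer: cursor 1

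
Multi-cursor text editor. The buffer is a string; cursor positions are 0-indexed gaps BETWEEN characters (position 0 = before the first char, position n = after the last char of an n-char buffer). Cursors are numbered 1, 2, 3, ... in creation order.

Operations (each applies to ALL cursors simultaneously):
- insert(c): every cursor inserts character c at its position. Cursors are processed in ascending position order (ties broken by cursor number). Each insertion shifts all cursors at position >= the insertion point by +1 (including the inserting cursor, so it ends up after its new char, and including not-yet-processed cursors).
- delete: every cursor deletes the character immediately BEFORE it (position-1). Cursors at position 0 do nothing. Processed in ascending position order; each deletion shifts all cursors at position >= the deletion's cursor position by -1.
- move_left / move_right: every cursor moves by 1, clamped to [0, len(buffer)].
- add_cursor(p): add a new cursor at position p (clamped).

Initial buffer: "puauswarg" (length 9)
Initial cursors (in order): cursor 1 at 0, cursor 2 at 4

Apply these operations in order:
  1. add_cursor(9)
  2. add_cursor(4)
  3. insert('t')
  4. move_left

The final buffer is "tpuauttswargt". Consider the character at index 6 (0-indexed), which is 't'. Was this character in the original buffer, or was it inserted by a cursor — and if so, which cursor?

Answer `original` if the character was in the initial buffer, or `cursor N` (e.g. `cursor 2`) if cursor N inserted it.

Answer: cursor 4

Derivation:
After op 1 (add_cursor(9)): buffer="puauswarg" (len 9), cursors c1@0 c2@4 c3@9, authorship .........
After op 2 (add_cursor(4)): buffer="puauswarg" (len 9), cursors c1@0 c2@4 c4@4 c3@9, authorship .........
After op 3 (insert('t')): buffer="tpuauttswargt" (len 13), cursors c1@1 c2@7 c4@7 c3@13, authorship 1....24.....3
After op 4 (move_left): buffer="tpuauttswargt" (len 13), cursors c1@0 c2@6 c4@6 c3@12, authorship 1....24.....3
Authorship (.=original, N=cursor N): 1 . . . . 2 4 . . . . . 3
Index 6: author = 4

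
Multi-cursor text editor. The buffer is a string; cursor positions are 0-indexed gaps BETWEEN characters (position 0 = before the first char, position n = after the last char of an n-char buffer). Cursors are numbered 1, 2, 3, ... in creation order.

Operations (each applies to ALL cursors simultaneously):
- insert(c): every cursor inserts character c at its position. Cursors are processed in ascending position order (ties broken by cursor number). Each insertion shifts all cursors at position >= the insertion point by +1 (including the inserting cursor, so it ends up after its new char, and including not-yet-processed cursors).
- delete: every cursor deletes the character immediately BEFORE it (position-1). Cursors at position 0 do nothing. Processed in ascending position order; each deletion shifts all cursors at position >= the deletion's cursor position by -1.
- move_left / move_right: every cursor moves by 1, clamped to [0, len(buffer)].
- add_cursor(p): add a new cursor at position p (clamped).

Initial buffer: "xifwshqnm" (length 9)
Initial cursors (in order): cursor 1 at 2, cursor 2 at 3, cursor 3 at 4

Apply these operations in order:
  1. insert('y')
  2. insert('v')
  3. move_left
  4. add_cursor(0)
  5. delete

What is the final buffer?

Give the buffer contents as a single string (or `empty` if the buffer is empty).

After op 1 (insert('y')): buffer="xiyfywyshqnm" (len 12), cursors c1@3 c2@5 c3@7, authorship ..1.2.3.....
After op 2 (insert('v')): buffer="xiyvfyvwyvshqnm" (len 15), cursors c1@4 c2@7 c3@10, authorship ..11.22.33.....
After op 3 (move_left): buffer="xiyvfyvwyvshqnm" (len 15), cursors c1@3 c2@6 c3@9, authorship ..11.22.33.....
After op 4 (add_cursor(0)): buffer="xiyvfyvwyvshqnm" (len 15), cursors c4@0 c1@3 c2@6 c3@9, authorship ..11.22.33.....
After op 5 (delete): buffer="xivfvwvshqnm" (len 12), cursors c4@0 c1@2 c2@4 c3@6, authorship ..1.2.3.....

Answer: xivfvwvshqnm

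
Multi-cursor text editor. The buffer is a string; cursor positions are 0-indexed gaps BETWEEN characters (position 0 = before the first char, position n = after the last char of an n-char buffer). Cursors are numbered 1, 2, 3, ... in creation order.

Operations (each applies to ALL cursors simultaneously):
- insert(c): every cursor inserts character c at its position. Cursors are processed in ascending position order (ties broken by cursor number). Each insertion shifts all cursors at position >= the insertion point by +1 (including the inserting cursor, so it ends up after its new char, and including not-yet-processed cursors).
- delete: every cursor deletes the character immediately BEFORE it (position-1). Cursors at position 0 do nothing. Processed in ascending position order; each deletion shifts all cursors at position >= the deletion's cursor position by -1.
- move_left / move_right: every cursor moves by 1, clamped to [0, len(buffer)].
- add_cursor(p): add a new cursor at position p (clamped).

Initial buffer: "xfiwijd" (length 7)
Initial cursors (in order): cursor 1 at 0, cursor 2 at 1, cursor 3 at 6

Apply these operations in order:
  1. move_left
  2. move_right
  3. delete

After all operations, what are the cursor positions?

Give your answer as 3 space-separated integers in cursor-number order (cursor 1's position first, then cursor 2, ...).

After op 1 (move_left): buffer="xfiwijd" (len 7), cursors c1@0 c2@0 c3@5, authorship .......
After op 2 (move_right): buffer="xfiwijd" (len 7), cursors c1@1 c2@1 c3@6, authorship .......
After op 3 (delete): buffer="fiwid" (len 5), cursors c1@0 c2@0 c3@4, authorship .....

Answer: 0 0 4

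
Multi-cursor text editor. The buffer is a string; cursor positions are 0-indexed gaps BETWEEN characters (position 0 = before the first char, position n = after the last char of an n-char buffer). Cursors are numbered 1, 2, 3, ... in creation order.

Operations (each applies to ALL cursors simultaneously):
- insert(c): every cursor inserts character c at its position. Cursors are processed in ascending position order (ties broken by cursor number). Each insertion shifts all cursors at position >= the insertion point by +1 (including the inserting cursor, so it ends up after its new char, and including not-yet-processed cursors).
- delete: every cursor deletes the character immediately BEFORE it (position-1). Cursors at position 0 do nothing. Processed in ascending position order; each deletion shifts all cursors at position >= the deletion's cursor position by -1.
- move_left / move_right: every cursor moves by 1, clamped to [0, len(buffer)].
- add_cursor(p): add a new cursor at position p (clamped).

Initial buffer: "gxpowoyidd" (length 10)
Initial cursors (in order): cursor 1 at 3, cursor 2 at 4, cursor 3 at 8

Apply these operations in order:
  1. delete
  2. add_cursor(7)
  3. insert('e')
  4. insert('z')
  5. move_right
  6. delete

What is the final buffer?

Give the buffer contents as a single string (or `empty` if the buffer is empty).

After op 1 (delete): buffer="gxwoydd" (len 7), cursors c1@2 c2@2 c3@5, authorship .......
After op 2 (add_cursor(7)): buffer="gxwoydd" (len 7), cursors c1@2 c2@2 c3@5 c4@7, authorship .......
After op 3 (insert('e')): buffer="gxeewoyedde" (len 11), cursors c1@4 c2@4 c3@8 c4@11, authorship ..12...3..4
After op 4 (insert('z')): buffer="gxeezzwoyezddez" (len 15), cursors c1@6 c2@6 c3@11 c4@15, authorship ..1212...33..44
After op 5 (move_right): buffer="gxeezzwoyezddez" (len 15), cursors c1@7 c2@7 c3@12 c4@15, authorship ..1212...33..44
After op 6 (delete): buffer="gxeezoyezde" (len 11), cursors c1@5 c2@5 c3@9 c4@11, authorship ..121..33.4

Answer: gxeezoyezde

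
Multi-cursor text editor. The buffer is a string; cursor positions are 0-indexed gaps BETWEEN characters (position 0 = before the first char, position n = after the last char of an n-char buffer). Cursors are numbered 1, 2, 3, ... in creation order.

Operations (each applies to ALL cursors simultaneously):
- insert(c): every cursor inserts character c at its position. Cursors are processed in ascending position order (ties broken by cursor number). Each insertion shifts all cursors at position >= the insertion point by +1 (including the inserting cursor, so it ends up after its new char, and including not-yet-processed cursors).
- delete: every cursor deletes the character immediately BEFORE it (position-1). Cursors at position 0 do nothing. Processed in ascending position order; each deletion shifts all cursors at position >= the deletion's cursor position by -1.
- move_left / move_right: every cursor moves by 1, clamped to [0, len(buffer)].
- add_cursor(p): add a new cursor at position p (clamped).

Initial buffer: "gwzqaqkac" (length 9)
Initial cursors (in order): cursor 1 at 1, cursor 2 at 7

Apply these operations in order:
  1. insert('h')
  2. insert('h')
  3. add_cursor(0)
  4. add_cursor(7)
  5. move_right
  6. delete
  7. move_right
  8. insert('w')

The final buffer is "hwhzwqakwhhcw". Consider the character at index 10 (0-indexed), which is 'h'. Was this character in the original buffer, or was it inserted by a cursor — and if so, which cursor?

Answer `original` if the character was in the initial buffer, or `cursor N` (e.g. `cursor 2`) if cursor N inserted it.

After op 1 (insert('h')): buffer="ghwzqaqkhac" (len 11), cursors c1@2 c2@9, authorship .1......2..
After op 2 (insert('h')): buffer="ghhwzqaqkhhac" (len 13), cursors c1@3 c2@11, authorship .11......22..
After op 3 (add_cursor(0)): buffer="ghhwzqaqkhhac" (len 13), cursors c3@0 c1@3 c2@11, authorship .11......22..
After op 4 (add_cursor(7)): buffer="ghhwzqaqkhhac" (len 13), cursors c3@0 c1@3 c4@7 c2@11, authorship .11......22..
After op 5 (move_right): buffer="ghhwzqaqkhhac" (len 13), cursors c3@1 c1@4 c4@8 c2@12, authorship .11......22..
After op 6 (delete): buffer="hhzqakhhc" (len 9), cursors c3@0 c1@2 c4@5 c2@8, authorship 11....22.
After op 7 (move_right): buffer="hhzqakhhc" (len 9), cursors c3@1 c1@3 c4@6 c2@9, authorship 11....22.
After op 8 (insert('w')): buffer="hwhzwqakwhhcw" (len 13), cursors c3@2 c1@5 c4@9 c2@13, authorship 131.1...422.2
Authorship (.=original, N=cursor N): 1 3 1 . 1 . . . 4 2 2 . 2
Index 10: author = 2

Answer: cursor 2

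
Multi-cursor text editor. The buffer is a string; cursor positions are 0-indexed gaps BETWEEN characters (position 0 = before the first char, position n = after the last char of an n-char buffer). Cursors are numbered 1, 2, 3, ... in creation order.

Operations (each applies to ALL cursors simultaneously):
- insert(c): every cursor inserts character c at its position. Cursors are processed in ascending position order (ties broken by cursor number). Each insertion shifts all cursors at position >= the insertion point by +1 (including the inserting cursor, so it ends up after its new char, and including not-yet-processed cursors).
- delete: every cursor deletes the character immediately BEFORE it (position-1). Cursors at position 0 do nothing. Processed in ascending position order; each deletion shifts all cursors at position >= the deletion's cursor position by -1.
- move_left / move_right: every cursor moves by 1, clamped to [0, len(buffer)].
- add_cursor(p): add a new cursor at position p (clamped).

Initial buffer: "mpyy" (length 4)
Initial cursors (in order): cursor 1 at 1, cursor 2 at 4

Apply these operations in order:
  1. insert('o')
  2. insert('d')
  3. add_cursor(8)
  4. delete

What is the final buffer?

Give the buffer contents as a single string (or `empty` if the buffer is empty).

Answer: mopyy

Derivation:
After op 1 (insert('o')): buffer="mopyyo" (len 6), cursors c1@2 c2@6, authorship .1...2
After op 2 (insert('d')): buffer="modpyyod" (len 8), cursors c1@3 c2@8, authorship .11...22
After op 3 (add_cursor(8)): buffer="modpyyod" (len 8), cursors c1@3 c2@8 c3@8, authorship .11...22
After op 4 (delete): buffer="mopyy" (len 5), cursors c1@2 c2@5 c3@5, authorship .1...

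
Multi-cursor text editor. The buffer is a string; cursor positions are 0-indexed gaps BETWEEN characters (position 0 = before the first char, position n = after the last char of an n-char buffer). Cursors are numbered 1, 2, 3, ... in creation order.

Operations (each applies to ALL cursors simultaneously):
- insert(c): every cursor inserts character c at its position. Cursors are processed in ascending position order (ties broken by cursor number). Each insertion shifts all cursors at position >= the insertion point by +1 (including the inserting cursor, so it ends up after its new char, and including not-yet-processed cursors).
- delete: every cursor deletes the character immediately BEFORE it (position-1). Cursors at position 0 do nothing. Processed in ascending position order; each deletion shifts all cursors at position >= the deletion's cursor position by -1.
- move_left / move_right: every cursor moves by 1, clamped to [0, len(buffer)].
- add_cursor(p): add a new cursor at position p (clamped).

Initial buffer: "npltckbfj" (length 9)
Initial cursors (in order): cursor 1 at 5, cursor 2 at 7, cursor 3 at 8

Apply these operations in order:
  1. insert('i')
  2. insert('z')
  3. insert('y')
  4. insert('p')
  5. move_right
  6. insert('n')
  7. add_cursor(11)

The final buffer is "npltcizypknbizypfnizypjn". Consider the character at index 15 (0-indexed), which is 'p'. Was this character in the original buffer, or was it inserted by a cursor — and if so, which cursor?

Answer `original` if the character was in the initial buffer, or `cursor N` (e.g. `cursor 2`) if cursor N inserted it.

After op 1 (insert('i')): buffer="npltcikbifij" (len 12), cursors c1@6 c2@9 c3@11, authorship .....1..2.3.
After op 2 (insert('z')): buffer="npltcizkbizfizj" (len 15), cursors c1@7 c2@11 c3@14, authorship .....11..22.33.
After op 3 (insert('y')): buffer="npltcizykbizyfizyj" (len 18), cursors c1@8 c2@13 c3@17, authorship .....111..222.333.
After op 4 (insert('p')): buffer="npltcizypkbizypfizypj" (len 21), cursors c1@9 c2@15 c3@20, authorship .....1111..2222.3333.
After op 5 (move_right): buffer="npltcizypkbizypfizypj" (len 21), cursors c1@10 c2@16 c3@21, authorship .....1111..2222.3333.
After op 6 (insert('n')): buffer="npltcizypknbizypfnizypjn" (len 24), cursors c1@11 c2@18 c3@24, authorship .....1111.1.2222.23333.3
After op 7 (add_cursor(11)): buffer="npltcizypknbizypfnizypjn" (len 24), cursors c1@11 c4@11 c2@18 c3@24, authorship .....1111.1.2222.23333.3
Authorship (.=original, N=cursor N): . . . . . 1 1 1 1 . 1 . 2 2 2 2 . 2 3 3 3 3 . 3
Index 15: author = 2

Answer: cursor 2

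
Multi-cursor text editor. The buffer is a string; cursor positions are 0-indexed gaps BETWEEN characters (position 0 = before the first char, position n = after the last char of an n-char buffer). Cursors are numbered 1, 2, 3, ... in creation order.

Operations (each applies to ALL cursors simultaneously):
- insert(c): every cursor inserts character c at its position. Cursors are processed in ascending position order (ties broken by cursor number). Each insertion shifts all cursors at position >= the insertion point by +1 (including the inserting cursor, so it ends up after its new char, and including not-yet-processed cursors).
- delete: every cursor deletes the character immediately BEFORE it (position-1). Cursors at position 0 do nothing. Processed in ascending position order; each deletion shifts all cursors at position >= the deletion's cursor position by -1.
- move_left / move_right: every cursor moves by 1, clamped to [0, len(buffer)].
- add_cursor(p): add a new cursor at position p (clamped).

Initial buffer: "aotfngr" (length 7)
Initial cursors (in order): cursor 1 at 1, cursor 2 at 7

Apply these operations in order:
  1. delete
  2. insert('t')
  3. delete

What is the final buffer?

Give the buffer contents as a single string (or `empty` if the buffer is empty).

After op 1 (delete): buffer="otfng" (len 5), cursors c1@0 c2@5, authorship .....
After op 2 (insert('t')): buffer="totfngt" (len 7), cursors c1@1 c2@7, authorship 1.....2
After op 3 (delete): buffer="otfng" (len 5), cursors c1@0 c2@5, authorship .....

Answer: otfng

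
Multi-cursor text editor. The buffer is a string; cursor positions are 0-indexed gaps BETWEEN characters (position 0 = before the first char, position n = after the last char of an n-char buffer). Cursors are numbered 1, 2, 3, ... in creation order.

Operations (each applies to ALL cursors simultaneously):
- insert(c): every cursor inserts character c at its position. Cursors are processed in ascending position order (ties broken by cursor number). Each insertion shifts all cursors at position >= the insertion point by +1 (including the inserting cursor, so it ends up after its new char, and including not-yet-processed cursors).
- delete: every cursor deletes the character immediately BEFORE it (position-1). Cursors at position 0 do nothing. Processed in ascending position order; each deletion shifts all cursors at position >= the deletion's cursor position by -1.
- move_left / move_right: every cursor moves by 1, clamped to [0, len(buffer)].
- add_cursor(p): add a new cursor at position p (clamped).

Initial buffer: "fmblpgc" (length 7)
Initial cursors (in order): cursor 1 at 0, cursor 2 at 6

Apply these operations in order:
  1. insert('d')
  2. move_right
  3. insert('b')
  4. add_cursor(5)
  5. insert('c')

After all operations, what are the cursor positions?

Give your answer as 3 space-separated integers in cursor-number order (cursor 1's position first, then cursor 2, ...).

After op 1 (insert('d')): buffer="dfmblpgdc" (len 9), cursors c1@1 c2@8, authorship 1......2.
After op 2 (move_right): buffer="dfmblpgdc" (len 9), cursors c1@2 c2@9, authorship 1......2.
After op 3 (insert('b')): buffer="dfbmblpgdcb" (len 11), cursors c1@3 c2@11, authorship 1.1.....2.2
After op 4 (add_cursor(5)): buffer="dfbmblpgdcb" (len 11), cursors c1@3 c3@5 c2@11, authorship 1.1.....2.2
After op 5 (insert('c')): buffer="dfbcmbclpgdcbc" (len 14), cursors c1@4 c3@7 c2@14, authorship 1.11..3...2.22

Answer: 4 14 7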